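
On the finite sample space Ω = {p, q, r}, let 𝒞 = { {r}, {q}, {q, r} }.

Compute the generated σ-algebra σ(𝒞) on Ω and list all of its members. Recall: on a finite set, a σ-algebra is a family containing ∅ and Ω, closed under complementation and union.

Seed the family with 𝒞 together with ∅ and Ω: { {}, {q}, {r}, {q, r}, Ω }.
Iteration 1 (3 new):
  {p}  = complement {q, r}
  {p, q}  = complement {r}
  {p, r}  = complement {q}
  (now 8)
Iteration 2 adds nothing — fixpoint reached.

σ(𝒞) = { {}, {p}, {q}, {r}, {p, q}, {p, r}, {q, r}, Ω }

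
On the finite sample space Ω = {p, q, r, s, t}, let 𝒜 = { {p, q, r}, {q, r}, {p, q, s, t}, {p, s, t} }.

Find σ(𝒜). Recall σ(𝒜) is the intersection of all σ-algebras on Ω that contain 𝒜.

Initial family (6 sets): { ∅, {q, r}, {p, q, r}, {p, s, t}, {p, q, s, t}, Ω }.
Iteration 1 (2 new):
  {r}  = Ω∖{p, q, s, t}
  {s, t}  = Ω∖{p, q, r}
  — 8 sets.
Iteration 2 (3 new):
  {r, s, t}  = {s, t} ∪ {r}
  {p, r, s, t}  = {p, s, t} ∪ {r}
  {q, r, s, t}  = {s, t} ∪ {q, r}
  — 11 sets.
Iteration 3 adds 3:
  {p}  = Ω∖{q, r, s, t}
  {q}  = Ω∖{p, r, s, t}
  {p, q}  = Ω∖{r, s, t}
  — 14 sets.
Iteration 4: +2 →
  {p, r}  = {r} ∪ {p}
  {q, s, t}  = {s, t} ∪ {q}
  — 16 sets.
Iteration 5: no new sets; the family is a σ-algebra.

σ(𝒜) = { ∅, {p}, {q}, {r}, {p, q}, {p, r}, {q, r}, {s, t}, {p, q, r}, {p, s, t}, {q, s, t}, {r, s, t}, {p, q, s, t}, {p, r, s, t}, {q, r, s, t}, Ω }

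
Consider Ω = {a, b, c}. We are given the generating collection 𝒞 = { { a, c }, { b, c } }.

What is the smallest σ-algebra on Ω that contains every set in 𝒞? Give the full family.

Initial family (4 sets): { {  }, { a, c }, { b, c }, Ω }.
Step 1 adds 2:
  { a }  = complement { b, c }
  { b }  = complement { a, c }
  — 6 sets.
Step 2: 1 new —
  { a, b }  = { b } ∪ { a }
  — 7 sets.
Step 3 adds 1:
  { c }  = complement { a, b }
  — 8 sets.
Step 4: already closed under ᶜ and ∪.

|σ(𝒞)| = 8.  σ(𝒞) = { {  }, { a }, { b }, { c }, { a, b }, { a, c }, { b, c }, Ω }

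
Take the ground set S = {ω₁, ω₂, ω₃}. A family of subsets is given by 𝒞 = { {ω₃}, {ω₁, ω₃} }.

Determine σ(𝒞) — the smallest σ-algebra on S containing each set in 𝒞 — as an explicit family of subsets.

Start: 𝒞 ∪ {∅, S} = { {}, {ω₃}, {ω₁, ω₃}, S }.
Pass 1: +2 →
  {ω₂}  = complement {ω₁, ω₃}
  {ω₁, ω₂}  = complement {ω₃}
Pass 2: 1 new —
  {ω₂, ω₃}  = {ω₃} ∪ {ω₂}
Pass 3 (1 new):
  {ω₁}  = complement {ω₂, ω₃}
Pass 4: closed — nothing new.

Therefore σ(𝒞) = { {}, {ω₁}, {ω₂}, {ω₃}, {ω₁, ω₂}, {ω₁, ω₃}, {ω₂, ω₃}, S } (|σ(𝒞)| = 8).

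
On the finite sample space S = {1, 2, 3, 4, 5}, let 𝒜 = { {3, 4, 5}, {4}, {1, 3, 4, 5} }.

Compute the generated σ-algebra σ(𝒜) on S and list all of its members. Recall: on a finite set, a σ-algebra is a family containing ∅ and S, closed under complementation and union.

|σ(𝒜)| = 16.  σ(𝒜) = { ∅, {1}, {2}, {4}, {1, 2}, {1, 4}, {2, 4}, {3, 5}, {1, 2, 4}, {1, 3, 5}, {2, 3, 5}, {3, 4, 5}, {1, 2, 3, 5}, {1, 3, 4, 5}, {2, 3, 4, 5}, S }

Working:
Begin from { ∅, {4}, {3, 4, 5}, {1, 3, 4, 5}, S } (that is, 𝒜 plus ∅ and S).
Pass 1. New:
  {2}  = complement {1, 3, 4, 5}
  {1, 2}  = complement {3, 4, 5}
  {1, 2, 3, 5}  = complement {4}
Pass 2 (3 new):
  {2, 4}  = {4} ∪ {2}
  {1, 2, 4}  = {4} ∪ {1, 2}
  {2, 3, 4, 5}  = {2} ∪ {3, 4, 5}
Pass 3 adds 3:
  {1}  = complement {2, 3, 4, 5}
  {3, 5}  = complement {1, 2, 4}
  {1, 3, 5}  = complement {2, 4}
Pass 4 adds 2:
  {1, 4}  = {4} ∪ {1}
  {2, 3, 5}  = {3, 5} ∪ {2}
Pass 5 adds nothing — fixpoint reached.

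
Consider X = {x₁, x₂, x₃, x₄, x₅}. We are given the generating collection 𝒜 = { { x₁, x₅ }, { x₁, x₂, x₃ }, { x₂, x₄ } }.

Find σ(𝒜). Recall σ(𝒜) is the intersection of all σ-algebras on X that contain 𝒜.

σ(𝒜) (32 sets): { ∅, { x₁ }, { x₂ }, { x₃ }, { x₄ }, { x₅ }, { x₁, x₂ }, { x₁, x₃ }, { x₁, x₄ }, { x₁, x₅ }, { x₂, x₃ }, { x₂, x₄ }, { x₂, x₅ }, { x₃, x₄ }, { x₃, x₅ }, { x₄, x₅ }, { x₁, x₂, x₃ }, { x₁, x₂, x₄ }, { x₁, x₂, x₅ }, { x₁, x₃, x₄ }, { x₁, x₃, x₅ }, { x₁, x₄, x₅ }, { x₂, x₃, x₄ }, { x₂, x₃, x₅ }, { x₂, x₄, x₅ }, { x₃, x₄, x₅ }, { x₁, x₂, x₃, x₄ }, { x₁, x₂, x₃, x₅ }, { x₁, x₂, x₄, x₅ }, { x₁, x₃, x₄, x₅ }, { x₂, x₃, x₄, x₅ }, X }

Working:
Initial family (5 sets): { ∅, { x₁, x₅ }, { x₂, x₄ }, { x₁, x₂, x₃ }, X }.
Iteration 1 (6 new):
  { x₄, x₅ }  = complement { x₁, x₂, x₃ }
  { x₁, x₃, x₅ }  = complement { x₂, x₄ }
  { x₂, x₃, x₄ }  = complement { x₁, x₅ }
  { x₁, x₂, x₃, x₄ }  = { x₁, x₂, x₃ } ∪ { x₂, x₄ }
  { x₁, x₂, x₃, x₅ }  = { x₁, x₂, x₃ } ∪ { x₁, x₅ }
  { x₁, x₂, x₄, x₅ }  = { x₁, x₅ } ∪ { x₂, x₄ }
  (now 11)
Iteration 2: +7 →
  { x₃ }  = complement { x₁, x₂, x₄, x₅ }
  { x₄ }  = complement { x₁, x₂, x₃, x₅ }
  { x₅ }  = complement { x₁, x₂, x₃, x₄ }
  { x₁, x₄, x₅ }  = { x₄, x₅ } ∪ { x₁, x₅ }
  { x₂, x₄, x₅ }  = { x₄, x₅ } ∪ { x₂, x₄ }
  { x₁, x₃, x₄, x₅ }  = { x₁, x₃, x₅ } ∪ { x₄, x₅ }
  { x₂, x₃, x₄, x₅ }  = { x₂, x₃, x₄ } ∪ { x₄, x₅ }
  (now 18)
Iteration 3 (7 new):
  { x₁ }  = complement { x₂, x₃, x₄, x₅ }
  { x₂ }  = complement { x₁, x₃, x₄, x₅ }
  { x₁, x₃ }  = complement { x₂, x₄, x₅ }
  { x₂, x₃ }  = complement { x₁, x₄, x₅ }
  { x₃, x₄ }  = { x₃ } ∪ { x₄ }
  { x₃, x₅ }  = { x₃ } ∪ { x₅ }
  { x₃, x₄, x₅ }  = { x₄, x₅ } ∪ { x₃ }
  (now 25)
Iteration 4: 7 new —
  { x₁, x₂ }  = complement { x₃, x₄, x₅ }
  { x₁, x₄ }  = { x₄ } ∪ { x₁ }
  { x₂, x₅ }  = { x₂ } ∪ { x₅ }
  { x₁, x₂, x₄ }  = complement { x₃, x₅ }
  { x₁, x₂, x₅ }  = complement { x₃, x₄ }
  { x₁, x₃, x₄ }  = { x₃, x₄ } ∪ { x₁, x₃ }
  { x₂, x₃, x₅ }  = { x₂ } ∪ { x₃, x₅ }
  (now 32)
Iteration 5: no new sets; the family is a σ-algebra.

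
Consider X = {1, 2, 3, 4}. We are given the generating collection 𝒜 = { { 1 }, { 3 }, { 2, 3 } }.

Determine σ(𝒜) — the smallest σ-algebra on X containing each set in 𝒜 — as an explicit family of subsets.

|σ(𝒜)| = 16.  σ(𝒜) = { {}, { 1 }, { 2 }, { 3 }, { 4 }, { 1, 2 }, { 1, 3 }, { 1, 4 }, { 2, 3 }, { 2, 4 }, { 3, 4 }, { 1, 2, 3 }, { 1, 2, 4 }, { 1, 3, 4 }, { 2, 3, 4 }, X }

Check:
Initial family (5 sets): { {}, { 1 }, { 3 }, { 2, 3 }, X }.
Step 1: 5 new —
  { 1, 3 }  = { 3 } ∪ { 1 }
  { 1, 4 }  = ᶜ of { 2, 3 }
  { 1, 2, 3 }  = { 2, 3 } ∪ { 1 }
  { 1, 2, 4 }  = ᶜ of { 3 }
  { 2, 3, 4 }  = ᶜ of { 1 }
  — 10 sets.
Step 2: +3 →
  { 4 }  = ᶜ of { 1, 2, 3 }
  { 2, 4 }  = ᶜ of { 1, 3 }
  { 1, 3, 4 }  = { 3 } ∪ { 1, 4 }
  — 13 sets.
Step 3. New:
  { 2 }  = ᶜ of { 1, 3, 4 }
  { 3, 4 }  = { 3 } ∪ { 4 }
  — 15 sets.
Step 4. New:
  { 1, 2 }  = ᶜ of { 3, 4 }
  — 16 sets.
After Step 5 the family is unchanged; done.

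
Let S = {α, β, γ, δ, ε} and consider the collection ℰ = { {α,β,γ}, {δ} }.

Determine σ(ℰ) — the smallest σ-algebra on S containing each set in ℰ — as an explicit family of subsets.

Initial family (4 sets): { {}, {δ}, {α,β,γ}, S }.
Round 1. New:
  {δ,ε}  = complement {α,β,γ}
  {α,β,γ,δ}  = {α,β,γ} ∪ {δ}
  {α,β,γ,ε}  = complement {δ}
  — 7 sets.
Round 2 (1 new):
  {ε}  = complement {α,β,γ,δ}
  — 8 sets.
Round 3 adds nothing — fixpoint reached.

|σ(ℰ)| = 8.  σ(ℰ) = { {}, {δ}, {ε}, {δ,ε}, {α,β,γ}, {α,β,γ,δ}, {α,β,γ,ε}, S }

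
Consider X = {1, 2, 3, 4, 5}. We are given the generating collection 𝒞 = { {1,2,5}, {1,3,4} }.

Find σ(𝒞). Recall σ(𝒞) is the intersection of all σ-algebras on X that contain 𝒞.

Take S₀ = 𝒞 ∪ {∅, X} = { {}, {1,2,5}, {1,3,4}, X }.
Iteration 1: 2 new —
  {2,5}  = complement {1,3,4}
  {3,4}  = complement {1,2,5}
Iteration 2 adds 1:
  {2,3,4,5}  = {2,5} ∪ {3,4}
Iteration 3: +1 →
  {1}  = complement {2,3,4,5}
Iteration 4: already closed under ᶜ and ∪.

Therefore σ(𝒞) = { {}, {1}, {2,5}, {3,4}, {1,2,5}, {1,3,4}, {2,3,4,5}, X } (|σ(𝒞)| = 8).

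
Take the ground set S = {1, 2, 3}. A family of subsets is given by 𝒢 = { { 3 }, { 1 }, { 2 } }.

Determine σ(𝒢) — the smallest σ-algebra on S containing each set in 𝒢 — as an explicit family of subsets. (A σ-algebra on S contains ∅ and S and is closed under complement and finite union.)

|σ(𝒢)| = 8.  σ(𝒢) = { {  }, { 1 }, { 2 }, { 3 }, { 1, 2 }, { 1, 3 }, { 2, 3 }, S }

Trace:
Initial family (5 sets): { {  }, { 1 }, { 2 }, { 3 }, S }.
Round 1 (3 new):
  { 1, 2 }  = ᶜ of { 3 }
  { 1, 3 }  = ᶜ of { 2 }
  { 2, 3 }  = ᶜ of { 1 }
  |family| = 8
Round 2: stable.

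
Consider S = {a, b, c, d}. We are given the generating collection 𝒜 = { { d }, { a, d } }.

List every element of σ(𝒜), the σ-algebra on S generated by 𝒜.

σ(𝒜) (8 sets): { ∅, { a }, { d }, { a, d }, { b, c }, { a, b, c }, { b, c, d }, S }

Trace:
Start: 𝒜 ∪ {∅, S} = { ∅, { d }, { a, d }, S }.
Pass 1 adds 2:
  { b, c }  = complement { a, d }
  { a, b, c }  = complement { d }
Pass 2: +1 →
  { b, c, d }  = { b, c } ∪ { d }
Pass 3: +1 →
  { a }  = complement { b, c, d }
Pass 4: already closed under ᶜ and ∪.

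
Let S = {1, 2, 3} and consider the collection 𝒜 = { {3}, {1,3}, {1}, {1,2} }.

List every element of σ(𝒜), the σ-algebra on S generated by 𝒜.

σ(𝒜) (8 sets): { {}, {1}, {2}, {3}, {1,2}, {1,3}, {2,3}, S }

Derivation:
Seed the family with 𝒜 together with ∅ and S: { {}, {1}, {3}, {1,2}, {1,3}, S }.
Step 1 (2 new):
  {2}  = ᶜ of {1,3}
  {2,3}  = ᶜ of {1}
  [8 total]
Step 2 adds nothing — fixpoint reached.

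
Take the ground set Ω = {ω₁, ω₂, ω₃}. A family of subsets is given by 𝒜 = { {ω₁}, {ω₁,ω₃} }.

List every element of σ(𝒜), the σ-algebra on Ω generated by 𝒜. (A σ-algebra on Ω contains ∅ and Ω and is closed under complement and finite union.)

σ(𝒜) (8 sets): { {}, {ω₁}, {ω₂}, {ω₃}, {ω₁,ω₂}, {ω₁,ω₃}, {ω₂,ω₃}, Ω }

Derivation:
Begin from { {}, {ω₁}, {ω₁,ω₃}, Ω } (that is, 𝒜 plus ∅ and Ω).
Step 1. New:
  {ω₂}  = ᶜ of {ω₁,ω₃}
  {ω₂,ω₃}  = ᶜ of {ω₁}
  [6 total]
Step 2: 1 new —
  {ω₁,ω₂}  = {ω₂} ∪ {ω₁}
  [7 total]
Step 3: 1 new —
  {ω₃}  = ᶜ of {ω₁,ω₂}
  [8 total]
Step 4: no new sets; the family is a σ-algebra.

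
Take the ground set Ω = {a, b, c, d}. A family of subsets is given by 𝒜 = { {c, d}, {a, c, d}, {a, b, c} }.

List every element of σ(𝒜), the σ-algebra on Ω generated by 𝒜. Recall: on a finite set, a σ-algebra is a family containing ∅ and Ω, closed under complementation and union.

σ(𝒜) (16 sets): { ∅, {a}, {b}, {c}, {d}, {a, b}, {a, c}, {a, d}, {b, c}, {b, d}, {c, d}, {a, b, c}, {a, b, d}, {a, c, d}, {b, c, d}, Ω }

Trace:
Take S₀ = 𝒜 ∪ {∅, Ω} = { ∅, {c, d}, {a, b, c}, {a, c, d}, Ω }.
Pass 1: 3 new —
  {b}  = complement {a, c, d}
  {d}  = complement {a, b, c}
  {a, b}  = complement {c, d}
Pass 2 (3 new):
  {b, d}  = {d} ∪ {b}
  {a, b, d}  = {d} ∪ {a, b}
  {b, c, d}  = {b} ∪ {c, d}
Pass 3 adds 3:
  {a}  = complement {b, c, d}
  {c}  = complement {a, b, d}
  {a, c}  = complement {b, d}
Pass 4: +2 →
  {a, d}  = {d} ∪ {a}
  {b, c}  = {c} ∪ {b}
Pass 5: closed — nothing new.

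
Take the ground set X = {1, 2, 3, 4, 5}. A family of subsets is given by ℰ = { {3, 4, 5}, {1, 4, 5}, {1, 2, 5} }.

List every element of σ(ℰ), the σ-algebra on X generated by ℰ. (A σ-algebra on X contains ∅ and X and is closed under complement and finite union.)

σ(ℰ) (32 sets): { {}, {1}, {2}, {3}, {4}, {5}, {1, 2}, {1, 3}, {1, 4}, {1, 5}, {2, 3}, {2, 4}, {2, 5}, {3, 4}, {3, 5}, {4, 5}, {1, 2, 3}, {1, 2, 4}, {1, 2, 5}, {1, 3, 4}, {1, 3, 5}, {1, 4, 5}, {2, 3, 4}, {2, 3, 5}, {2, 4, 5}, {3, 4, 5}, {1, 2, 3, 4}, {1, 2, 3, 5}, {1, 2, 4, 5}, {1, 3, 4, 5}, {2, 3, 4, 5}, X }

Working:
Start: ℰ ∪ {∅, X} = { {}, {1, 2, 5}, {1, 4, 5}, {3, 4, 5}, X }.
Round 1: +5 →
  {1, 2}  = complement {3, 4, 5}
  {2, 3}  = complement {1, 4, 5}
  {3, 4}  = complement {1, 2, 5}
  {1, 2, 4, 5}  = {1, 4, 5} ∪ {1, 2, 5}
  {1, 3, 4, 5}  = {1, 4, 5} ∪ {3, 4, 5}
  [10 total]
Round 2: +7 →
  {2}  = complement {1, 3, 4, 5}
  {3}  = complement {1, 2, 4, 5}
  {1, 2, 3}  = {1, 2} ∪ {2, 3}
  {2, 3, 4}  = {3, 4} ∪ {2, 3}
  {1, 2, 3, 4}  = {3, 4} ∪ {1, 2}
  {1, 2, 3, 5}  = {1, 2, 5} ∪ {2, 3}
  {2, 3, 4, 5}  = {3, 4, 5} ∪ {2, 3}
  [17 total]
Round 3: 5 new —
  {1}  = complement {2, 3, 4, 5}
  {4}  = complement {1, 2, 3, 5}
  {5}  = complement {1, 2, 3, 4}
  {1, 5}  = complement {2, 3, 4}
  {4, 5}  = complement {1, 2, 3}
  [22 total]
Round 4 adds 10:
  {1, 3}  = {3} ∪ {1}
  {1, 4}  = {4} ∪ {1}
  {2, 4}  = {2} ∪ {4}
  {2, 5}  = {2} ∪ {5}
  {3, 5}  = {5} ∪ {3}
  {1, 2, 4}  = {1, 2} ∪ {4}
  {1, 3, 4}  = {3, 4} ∪ {1}
  {1, 3, 5}  = {3} ∪ {1, 5}
  {2, 3, 5}  = {5} ∪ {2, 3}
  {2, 4, 5}  = {2} ∪ {4, 5}
  [32 total]
After Round 5 the family is unchanged; done.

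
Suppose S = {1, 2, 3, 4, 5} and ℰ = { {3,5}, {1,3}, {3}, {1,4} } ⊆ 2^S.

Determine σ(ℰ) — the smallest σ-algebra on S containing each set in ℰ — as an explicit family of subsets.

σ(ℰ) (32 sets): { {}, {1}, {2}, {3}, {4}, {5}, {1,2}, {1,3}, {1,4}, {1,5}, {2,3}, {2,4}, {2,5}, {3,4}, {3,5}, {4,5}, {1,2,3}, {1,2,4}, {1,2,5}, {1,3,4}, {1,3,5}, {1,4,5}, {2,3,4}, {2,3,5}, {2,4,5}, {3,4,5}, {1,2,3,4}, {1,2,3,5}, {1,2,4,5}, {1,3,4,5}, {2,3,4,5}, S }

Working:
Take S₀ = ℰ ∪ {∅, S} = { {}, {3}, {1,3}, {1,4}, {3,5}, S }.
Pass 1 (7 new):
  {1,2,4}  = ᶜ of {3,5}
  {1,3,4}  = {3} ∪ {1,4}
  {1,3,5}  = {1,3} ∪ {3,5}
  {2,3,5}  = ᶜ of {1,4}
  {2,4,5}  = ᶜ of {1,3}
  {1,2,4,5}  = ᶜ of {3}
  {1,3,4,5}  = {1,4} ∪ {3,5}
  |family| = 13
Pass 2: 6 new —
  {2}  = ᶜ of {1,3,4,5}
  {2,4}  = ᶜ of {1,3,5}
  {2,5}  = ᶜ of {1,3,4}
  {1,2,3,4}  = {1,2,4} ∪ {3}
  {1,2,3,5}  = {1,3,5} ∪ {2,3,5}
  {2,3,4,5}  = {3} ∪ {2,4,5}
  |family| = 19
Pass 3 adds 6:
  {1}  = ᶜ of {2,3,4,5}
  {4}  = ᶜ of {1,2,3,5}
  {5}  = ᶜ of {1,2,3,4}
  {2,3}  = {2} ∪ {3}
  {1,2,3}  = {2} ∪ {1,3}
  {2,3,4}  = {2,4} ∪ {3}
  |family| = 25
Pass 4. New:
  {1,2}  = {2} ∪ {1}
  {1,5}  = ᶜ of {2,3,4}
  {3,4}  = {3} ∪ {4}
  {4,5}  = ᶜ of {1,2,3}
  {1,2,5}  = {2,5} ∪ {1}
  {1,4,5}  = ᶜ of {2,3}
  {3,4,5}  = {4} ∪ {3,5}
  |family| = 32
Pass 5 adds nothing — fixpoint reached.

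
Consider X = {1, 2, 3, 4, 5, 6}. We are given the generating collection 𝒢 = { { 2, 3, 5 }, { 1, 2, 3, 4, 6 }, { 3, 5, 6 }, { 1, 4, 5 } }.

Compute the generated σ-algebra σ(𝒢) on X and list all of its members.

Begin from { {  }, { 1, 4, 5 }, { 2, 3, 5 }, { 3, 5, 6 }, { 1, 2, 3, 4, 6 }, X } (that is, 𝒢 plus ∅ and X).
Pass 1 (7 new):
  { 5 }  = X∖{ 1, 2, 3, 4, 6 }
  { 1, 2, 4 }  = X∖{ 3, 5, 6 }
  { 1, 4, 6 }  = X∖{ 2, 3, 5 }
  { 2, 3, 6 }  = X∖{ 1, 4, 5 }
  { 2, 3, 5, 6 }  = { 2, 3, 5 } ∪ { 3, 5, 6 }
  { 1, 2, 3, 4, 5 }  = { 1, 4, 5 } ∪ { 2, 3, 5 }
  { 1, 3, 4, 5, 6 }  = { 1, 4, 5 } ∪ { 3, 5, 6 }
  |family| = 13
Pass 2 (6 new):
  { 2 }  = X∖{ 1, 3, 4, 5, 6 }
  { 6 }  = X∖{ 1, 2, 3, 4, 5 }
  { 1, 4 }  = X∖{ 2, 3, 5, 6 }
  { 1, 2, 4, 5 }  = { 1, 4, 5 } ∪ { 1, 2, 4 }
  { 1, 2, 4, 6 }  = { 1, 4, 6 } ∪ { 1, 2, 4 }
  { 1, 4, 5, 6 }  = { 1, 4, 5 } ∪ { 1, 4, 6 }
  |family| = 19
Pass 3: 7 new —
  { 2, 3 }  = X∖{ 1, 4, 5, 6 }
  { 2, 5 }  = { 2 } ∪ { 5 }
  { 2, 6 }  = { 2 } ∪ { 6 }
  { 3, 5 }  = X∖{ 1, 2, 4, 6 }
  { 3, 6 }  = X∖{ 1, 2, 4, 5 }
  { 5, 6 }  = { 6 } ∪ { 5 }
  { 1, 2, 4, 5, 6 }  = { 1, 4, 5, 6 } ∪ { 2 }
  |family| = 26
Pass 4 adds 5:
  { 3 }  = X∖{ 1, 2, 4, 5, 6 }
  { 2, 5, 6 }  = { 2, 5 } ∪ { 5, 6 }
  { 1, 2, 3, 4 }  = X∖{ 5, 6 }
  { 1, 3, 4, 5 }  = X∖{ 2, 6 }
  { 1, 3, 4, 6 }  = X∖{ 2, 5 }
  |family| = 31
Pass 5. New:
  { 1, 3, 4 }  = X∖{ 2, 5, 6 }
  |family| = 32
After Pass 6 the family is unchanged; done.

|σ(𝒢)| = 32.  σ(𝒢) = { {  }, { 2 }, { 3 }, { 5 }, { 6 }, { 1, 4 }, { 2, 3 }, { 2, 5 }, { 2, 6 }, { 3, 5 }, { 3, 6 }, { 5, 6 }, { 1, 2, 4 }, { 1, 3, 4 }, { 1, 4, 5 }, { 1, 4, 6 }, { 2, 3, 5 }, { 2, 3, 6 }, { 2, 5, 6 }, { 3, 5, 6 }, { 1, 2, 3, 4 }, { 1, 2, 4, 5 }, { 1, 2, 4, 6 }, { 1, 3, 4, 5 }, { 1, 3, 4, 6 }, { 1, 4, 5, 6 }, { 2, 3, 5, 6 }, { 1, 2, 3, 4, 5 }, { 1, 2, 3, 4, 6 }, { 1, 2, 4, 5, 6 }, { 1, 3, 4, 5, 6 }, X }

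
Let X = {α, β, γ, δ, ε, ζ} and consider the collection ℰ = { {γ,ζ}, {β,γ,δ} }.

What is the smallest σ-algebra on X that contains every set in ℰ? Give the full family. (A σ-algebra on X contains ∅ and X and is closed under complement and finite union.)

σ(ℰ) (16 sets): { ∅, {γ}, {ζ}, {α,ε}, {β,δ}, {γ,ζ}, {α,γ,ε}, {α,ε,ζ}, {β,γ,δ}, {β,δ,ζ}, {α,β,δ,ε}, {α,γ,ε,ζ}, {β,γ,δ,ζ}, {α,β,γ,δ,ε}, {α,β,δ,ε,ζ}, X }

Check:
Seed the family with ℰ together with ∅ and X: { ∅, {γ,ζ}, {β,γ,δ}, X }.
Round 1. New:
  {α,ε,ζ}  = X∖{β,γ,δ}
  {α,β,δ,ε}  = X∖{γ,ζ}
  {β,γ,δ,ζ}  = {γ,ζ} ∪ {β,γ,δ}
  [7 total]
Round 2 (4 new):
  {α,ε}  = X∖{β,γ,δ,ζ}
  {α,γ,ε,ζ}  = {α,ε,ζ} ∪ {γ,ζ}
  {α,β,γ,δ,ε}  = {β,γ,δ} ∪ {α,β,δ,ε}
  {α,β,δ,ε,ζ}  = {α,ε,ζ} ∪ {α,β,δ,ε}
  [11 total]
Round 3: 3 new —
  {γ}  = X∖{α,β,δ,ε,ζ}
  {ζ}  = X∖{α,β,γ,δ,ε}
  {β,δ}  = X∖{α,γ,ε,ζ}
  [14 total]
Round 4 adds 2:
  {α,γ,ε}  = {γ} ∪ {α,ε}
  {β,δ,ζ}  = {β,δ} ∪ {ζ}
  [16 total]
Round 5: closed — nothing new.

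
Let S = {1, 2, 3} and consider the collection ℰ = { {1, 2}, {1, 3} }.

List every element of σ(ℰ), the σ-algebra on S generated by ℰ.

σ(ℰ) = { {}, {1}, {2}, {3}, {1, 2}, {1, 3}, {2, 3}, S }

Check:
Begin from { {}, {1, 2}, {1, 3}, S } (that is, ℰ plus ∅ and S).
Step 1 adds 2:
  {2}  = ᶜ of {1, 3}
  {3}  = ᶜ of {1, 2}
  — 6 sets.
Step 2: +1 →
  {2, 3}  = {3} ∪ {2}
  — 7 sets.
Step 3 (1 new):
  {1}  = ᶜ of {2, 3}
  — 8 sets.
Step 4: closed — nothing new.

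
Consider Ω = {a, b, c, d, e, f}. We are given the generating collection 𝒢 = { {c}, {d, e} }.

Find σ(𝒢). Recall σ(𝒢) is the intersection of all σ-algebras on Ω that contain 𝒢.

Seed the family with 𝒢 together with ∅ and Ω: { {}, {c}, {d, e}, Ω }.
Iteration 1 (3 new):
  {c, d, e}  = {c} ∪ {d, e}
  {a, b, c, f}  = Ω∖{d, e}
  {a, b, d, e, f}  = Ω∖{c}
  |family| = 7
Iteration 2 (1 new):
  {a, b, f}  = Ω∖{c, d, e}
  |family| = 8
Iteration 3: already closed under ᶜ and ∪.

Hence σ(𝒢) has 8 members: { {}, {c}, {d, e}, {a, b, f}, {c, d, e}, {a, b, c, f}, {a, b, d, e, f}, Ω }.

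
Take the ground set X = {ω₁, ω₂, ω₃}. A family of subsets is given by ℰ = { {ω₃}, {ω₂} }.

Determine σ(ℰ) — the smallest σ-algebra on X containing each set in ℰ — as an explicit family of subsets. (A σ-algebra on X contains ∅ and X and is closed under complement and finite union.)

σ(ℰ) (8 sets): { {}, {ω₁}, {ω₂}, {ω₃}, {ω₁, ω₂}, {ω₁, ω₃}, {ω₂, ω₃}, X }

Trace:
Begin from { {}, {ω₂}, {ω₃}, X } (that is, ℰ plus ∅ and X).
Iteration 1 adds 3:
  {ω₁, ω₂}  = complement {ω₃}
  {ω₁, ω₃}  = complement {ω₂}
  {ω₂, ω₃}  = {ω₃} ∪ {ω₂}
  [7 total]
Iteration 2: 1 new —
  {ω₁}  = complement {ω₂, ω₃}
  [8 total]
After Iteration 3 the family is unchanged; done.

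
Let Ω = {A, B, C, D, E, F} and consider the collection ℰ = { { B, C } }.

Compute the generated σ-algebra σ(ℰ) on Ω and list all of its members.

Take S₀ = ℰ ∪ {∅, Ω} = { ∅, { B, C }, Ω }.
Round 1 adds 1:
  { A, D, E, F }  = Ω∖{ B, C }
  [4 total]
Round 2: already closed under ᶜ and ∪.

Hence σ(ℰ) has 4 members: { ∅, { B, C }, { A, D, E, F }, Ω }.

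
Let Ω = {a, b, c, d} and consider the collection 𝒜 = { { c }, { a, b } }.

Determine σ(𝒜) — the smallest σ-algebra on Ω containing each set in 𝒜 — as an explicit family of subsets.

Start: 𝒜 ∪ {∅, Ω} = { {}, { c }, { a, b }, Ω }.
Pass 1. New:
  { c, d }  = ᶜ of { a, b }
  { a, b, c }  = { c } ∪ { a, b }
  { a, b, d }  = ᶜ of { c }
  (now 7)
Pass 2 (1 new):
  { d }  = ᶜ of { a, b, c }
  (now 8)
Pass 3: already closed under ᶜ and ∪.

Hence σ(𝒜) has 8 members: { {}, { c }, { d }, { a, b }, { c, d }, { a, b, c }, { a, b, d }, Ω }.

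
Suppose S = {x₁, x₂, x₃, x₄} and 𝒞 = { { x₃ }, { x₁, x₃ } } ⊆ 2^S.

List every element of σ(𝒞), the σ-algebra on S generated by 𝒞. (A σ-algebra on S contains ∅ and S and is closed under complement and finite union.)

Initial family (4 sets): { ∅, { x₃ }, { x₁, x₃ }, S }.
Iteration 1 adds 2:
  { x₂, x₄ }  = complement { x₁, x₃ }
  { x₁, x₂, x₄ }  = complement { x₃ }
  [6 total]
Iteration 2 adds 1:
  { x₂, x₃, x₄ }  = { x₃ } ∪ { x₂, x₄ }
  [7 total]
Iteration 3 (1 new):
  { x₁ }  = complement { x₂, x₃, x₄ }
  [8 total]
Iteration 4: stable.

|σ(𝒞)| = 8.  σ(𝒞) = { ∅, { x₁ }, { x₃ }, { x₁, x₃ }, { x₂, x₄ }, { x₁, x₂, x₄ }, { x₂, x₃, x₄ }, S }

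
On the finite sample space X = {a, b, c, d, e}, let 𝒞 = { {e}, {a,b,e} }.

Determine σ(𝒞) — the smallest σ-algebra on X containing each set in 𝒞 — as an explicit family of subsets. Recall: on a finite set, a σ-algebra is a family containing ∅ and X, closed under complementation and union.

σ(𝒞) = { {}, {e}, {a,b}, {c,d}, {a,b,e}, {c,d,e}, {a,b,c,d}, X }

Derivation:
Start: 𝒞 ∪ {∅, X} = { {}, {e}, {a,b,e}, X }.
Step 1: +2 →
  {c,d}  = complement {a,b,e}
  {a,b,c,d}  = complement {e}
  |family| = 6
Step 2. New:
  {c,d,e}  = {c,d} ∪ {e}
  |family| = 7
Step 3 adds 1:
  {a,b}  = complement {c,d,e}
  |family| = 8
Step 4 adds nothing — fixpoint reached.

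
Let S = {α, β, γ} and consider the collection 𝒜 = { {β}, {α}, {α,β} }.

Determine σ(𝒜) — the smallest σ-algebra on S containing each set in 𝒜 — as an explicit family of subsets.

Begin from { {}, {α}, {β}, {α,β}, S } (that is, 𝒜 plus ∅ and S).
Iteration 1: 3 new —
  {γ}  = {α,β}ᶜ
  {α,γ}  = {β}ᶜ
  {β,γ}  = {α}ᶜ
  — 8 sets.
Iteration 2: already closed under ᶜ and ∪.

|σ(𝒜)| = 8.  σ(𝒜) = { {}, {α}, {β}, {γ}, {α,β}, {α,γ}, {β,γ}, S }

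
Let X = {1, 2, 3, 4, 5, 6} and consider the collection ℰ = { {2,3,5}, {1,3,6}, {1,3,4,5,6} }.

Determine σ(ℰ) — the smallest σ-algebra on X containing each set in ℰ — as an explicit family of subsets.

σ(ℰ) (32 sets): { {}, {2}, {3}, {4}, {5}, {1,6}, {2,3}, {2,4}, {2,5}, {3,4}, {3,5}, {4,5}, {1,2,6}, {1,3,6}, {1,4,6}, {1,5,6}, {2,3,4}, {2,3,5}, {2,4,5}, {3,4,5}, {1,2,3,6}, {1,2,4,6}, {1,2,5,6}, {1,3,4,6}, {1,3,5,6}, {1,4,5,6}, {2,3,4,5}, {1,2,3,4,6}, {1,2,3,5,6}, {1,2,4,5,6}, {1,3,4,5,6}, X }

Check:
Start: ℰ ∪ {∅, X} = { {}, {1,3,6}, {2,3,5}, {1,3,4,5,6}, X }.
Step 1 adds 4:
  {2}  = ᶜ of {1,3,4,5,6}
  {1,4,6}  = ᶜ of {2,3,5}
  {2,4,5}  = ᶜ of {1,3,6}
  {1,2,3,5,6}  = {2,3,5} ∪ {1,3,6}
  — 9 sets.
Step 2: +6 →
  {4}  = ᶜ of {1,2,3,5,6}
  {1,2,3,6}  = {1,3,6} ∪ {2}
  {1,2,4,6}  = {2} ∪ {1,4,6}
  {1,3,4,6}  = {1,3,6} ∪ {1,4,6}
  {2,3,4,5}  = {2,3,5} ∪ {2,4,5}
  {1,2,4,5,6}  = {1,4,6} ∪ {2,4,5}
  — 15 sets.
Step 3: +7 →
  {3}  = ᶜ of {1,2,4,5,6}
  {1,6}  = ᶜ of {2,3,4,5}
  {2,4}  = {4} ∪ {2}
  {2,5}  = ᶜ of {1,3,4,6}
  {3,5}  = ᶜ of {1,2,4,6}
  {4,5}  = ᶜ of {1,2,3,6}
  {1,2,3,4,6}  = {1,2,4,6} ∪ {1,3,6}
  — 22 sets.
Step 4. New:
  {5}  = ᶜ of {1,2,3,4,6}
  {2,3}  = {2} ∪ {3}
  {3,4}  = {3} ∪ {4}
  {1,2,6}  = {1,6} ∪ {2}
  {2,3,4}  = {2,4} ∪ {3}
  {3,4,5}  = {4,5} ∪ {3,5}
  {1,2,5,6}  = {2,5} ∪ {1,6}
  {1,3,5,6}  = ᶜ of {2,4}
  {1,4,5,6}  = {1,6} ∪ {4,5}
  — 31 sets.
Step 5 (1 new):
  {1,5,6}  = ᶜ of {2,3,4}
  — 32 sets.
After Step 6 the family is unchanged; done.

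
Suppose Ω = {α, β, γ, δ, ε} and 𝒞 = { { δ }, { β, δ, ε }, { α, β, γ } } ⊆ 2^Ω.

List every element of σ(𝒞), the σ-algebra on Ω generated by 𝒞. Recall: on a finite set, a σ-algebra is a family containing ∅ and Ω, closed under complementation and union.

Begin from { ∅, { δ }, { α, β, γ }, { β, δ, ε }, Ω } (that is, 𝒞 plus ∅ and Ω).
Round 1 (4 new):
  { α, γ }  = ᶜ of { β, δ, ε }
  { δ, ε }  = ᶜ of { α, β, γ }
  { α, β, γ, δ }  = { α, β, γ } ∪ { δ }
  { α, β, γ, ε }  = ᶜ of { δ }
  (now 9)
Round 2. New:
  { ε }  = ᶜ of { α, β, γ, δ }
  { α, γ, δ }  = { α, γ } ∪ { δ }
  { α, γ, δ, ε }  = { δ, ε } ∪ { α, γ }
  (now 12)
Round 3: 3 new —
  { β }  = ᶜ of { α, γ, δ, ε }
  { β, ε }  = ᶜ of { α, γ, δ }
  { α, γ, ε }  = { α, γ } ∪ { ε }
  (now 15)
Round 4 (1 new):
  { β, δ }  = ᶜ of { α, γ, ε }
  (now 16)
After Round 5 the family is unchanged; done.

Hence σ(𝒞) has 16 members: { ∅, { β }, { δ }, { ε }, { α, γ }, { β, δ }, { β, ε }, { δ, ε }, { α, β, γ }, { α, γ, δ }, { α, γ, ε }, { β, δ, ε }, { α, β, γ, δ }, { α, β, γ, ε }, { α, γ, δ, ε }, Ω }.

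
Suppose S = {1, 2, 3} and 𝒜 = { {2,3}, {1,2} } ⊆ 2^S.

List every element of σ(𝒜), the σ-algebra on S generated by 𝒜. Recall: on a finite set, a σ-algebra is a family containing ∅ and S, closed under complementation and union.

Take S₀ = 𝒜 ∪ {∅, S} = { {}, {1,2}, {2,3}, S }.
Round 1: +2 →
  {1}  = complement {2,3}
  {3}  = complement {1,2}
  |family| = 6
Round 2 (1 new):
  {1,3}  = {3} ∪ {1}
  |family| = 7
Round 3: +1 →
  {2}  = complement {1,3}
  |family| = 8
Round 4: closed — nothing new.

σ(𝒜) = { {}, {1}, {2}, {3}, {1,2}, {1,3}, {2,3}, S }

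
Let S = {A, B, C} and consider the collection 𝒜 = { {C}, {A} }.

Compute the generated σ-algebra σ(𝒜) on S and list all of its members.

σ(𝒜) (8 sets): { {}, {A}, {B}, {C}, {A, B}, {A, C}, {B, C}, S }

Working:
Take S₀ = 𝒜 ∪ {∅, S} = { {}, {A}, {C}, S }.
Iteration 1: +3 →
  {A, B}  = ᶜ of {C}
  {A, C}  = {C} ∪ {A}
  {B, C}  = ᶜ of {A}
  — 7 sets.
Iteration 2 adds 1:
  {B}  = ᶜ of {A, C}
  — 8 sets.
Iteration 3: already closed under ᶜ and ∪.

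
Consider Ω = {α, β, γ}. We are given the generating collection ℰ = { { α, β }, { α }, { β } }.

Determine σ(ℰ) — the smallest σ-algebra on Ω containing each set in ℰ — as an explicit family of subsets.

|σ(ℰ)| = 8.  σ(ℰ) = { ∅, { α }, { β }, { γ }, { α, β }, { α, γ }, { β, γ }, Ω }

Derivation:
Start: ℰ ∪ {∅, Ω} = { ∅, { α }, { β }, { α, β }, Ω }.
Iteration 1: +3 →
  { γ }  = { α, β }ᶜ
  { α, γ }  = { β }ᶜ
  { β, γ }  = { α }ᶜ
  [8 total]
Iteration 2: closed — nothing new.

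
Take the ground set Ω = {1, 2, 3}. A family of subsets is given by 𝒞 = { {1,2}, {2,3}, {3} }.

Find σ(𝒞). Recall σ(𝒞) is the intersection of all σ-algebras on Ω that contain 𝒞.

σ(𝒞) (8 sets): { {}, {1}, {2}, {3}, {1,2}, {1,3}, {2,3}, Ω }

Trace:
Begin from { {}, {3}, {1,2}, {2,3}, Ω } (that is, 𝒞 plus ∅ and Ω).
Pass 1. New:
  {1}  = complement {2,3}
Pass 2: 1 new —
  {1,3}  = {3} ∪ {1}
Pass 3. New:
  {2}  = complement {1,3}
After Pass 4 the family is unchanged; done.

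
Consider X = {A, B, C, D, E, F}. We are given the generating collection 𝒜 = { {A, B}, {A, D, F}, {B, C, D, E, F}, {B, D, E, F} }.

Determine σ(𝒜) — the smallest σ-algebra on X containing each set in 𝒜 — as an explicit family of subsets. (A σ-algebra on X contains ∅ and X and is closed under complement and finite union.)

σ(𝒜) = { {}, {A}, {B}, {C}, {E}, {A, B}, {A, C}, {A, E}, {B, C}, {B, E}, {C, E}, {D, F}, {A, B, C}, {A, B, E}, {A, C, E}, {A, D, F}, {B, C, E}, {B, D, F}, {C, D, F}, {D, E, F}, {A, B, C, E}, {A, B, D, F}, {A, C, D, F}, {A, D, E, F}, {B, C, D, F}, {B, D, E, F}, {C, D, E, F}, {A, B, C, D, F}, {A, B, D, E, F}, {A, C, D, E, F}, {B, C, D, E, F}, X }

Working:
Initial family (6 sets): { {}, {A, B}, {A, D, F}, {B, D, E, F}, {B, C, D, E, F}, X }.
Iteration 1 adds 6:
  {A}  = complement {B, C, D, E, F}
  {A, C}  = complement {B, D, E, F}
  {B, C, E}  = complement {A, D, F}
  {A, B, D, F}  = {A, B} ∪ {A, D, F}
  {C, D, E, F}  = complement {A, B}
  {A, B, D, E, F}  = {B, D, E, F} ∪ {A, B}
  (now 12)
Iteration 2: 7 new —
  {C}  = complement {A, B, D, E, F}
  {C, E}  = complement {A, B, D, F}
  {A, B, C}  = {A, B} ∪ {A, C}
  {A, B, C, E}  = {A, B} ∪ {B, C, E}
  {A, C, D, F}  = {A, D, F} ∪ {A, C}
  {A, B, C, D, F}  = {A, B, D, F} ∪ {A, C}
  {A, C, D, E, F}  = {C, D, E, F} ∪ {A, D, F}
  (now 19)
Iteration 3 adds 6:
  {B}  = complement {A, C, D, E, F}
  {E}  = complement {A, B, C, D, F}
  {B, E}  = complement {A, C, D, F}
  {D, F}  = complement {A, B, C, E}
  {A, C, E}  = {A, C} ∪ {C, E}
  {D, E, F}  = complement {A, B, C}
  (now 25)
Iteration 4. New:
  {A, E}  = {E} ∪ {A}
  {B, C}  = {B} ∪ {C}
  {A, B, E}  = {B, E} ∪ {A, B}
  {B, D, F}  = complement {A, C, E}
  {C, D, F}  = {C} ∪ {D, F}
  {A, D, E, F}  = {A, D, F} ∪ {E}
  (now 31)
Iteration 5: +1 →
  {B, C, D, F}  = complement {A, E}
  (now 32)
Iteration 6: no new sets; the family is a σ-algebra.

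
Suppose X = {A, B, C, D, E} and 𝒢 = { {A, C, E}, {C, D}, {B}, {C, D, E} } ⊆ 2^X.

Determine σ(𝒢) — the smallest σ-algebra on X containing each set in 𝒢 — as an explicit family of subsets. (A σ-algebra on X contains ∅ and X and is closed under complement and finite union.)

Begin from { ∅, {B}, {C, D}, {A, C, E}, {C, D, E}, X } (that is, 𝒢 plus ∅ and X).
Iteration 1: +7 →
  {A, B}  = {C, D, E}ᶜ
  {B, D}  = {A, C, E}ᶜ
  {A, B, E}  = {C, D}ᶜ
  {B, C, D}  = {C, D} ∪ {B}
  {A, B, C, E}  = {A, C, E} ∪ {B}
  {A, C, D, E}  = {B}ᶜ
  {B, C, D, E}  = {C, D, E} ∪ {B}
  (now 13)
Iteration 2: 6 new —
  {A}  = {B, C, D, E}ᶜ
  {D}  = {A, B, C, E}ᶜ
  {A, E}  = {B, C, D}ᶜ
  {A, B, D}  = {A, B} ∪ {B, D}
  {A, B, C, D}  = {C, D} ∪ {A, B}
  {A, B, D, E}  = {A, B, E} ∪ {B, D}
  (now 19)
Iteration 3: 6 new —
  {C}  = {A, B, D, E}ᶜ
  {E}  = {A, B, C, D}ᶜ
  {A, D}  = {D} ∪ {A}
  {C, E}  = {A, B, D}ᶜ
  {A, C, D}  = {C, D} ∪ {A}
  {A, D, E}  = {A, E} ∪ {D}
  (now 25)
Iteration 4 adds 7:
  {A, C}  = {C} ∪ {A}
  {B, C}  = {A, D, E}ᶜ
  {B, E}  = {A, C, D}ᶜ
  {D, E}  = {E} ∪ {D}
  {A, B, C}  = {A, B} ∪ {C}
  {B, C, E}  = {A, D}ᶜ
  {B, D, E}  = {E} ∪ {B, D}
  (now 32)
Iteration 5: closed — nothing new.

σ(𝒢) = { ∅, {A}, {B}, {C}, {D}, {E}, {A, B}, {A, C}, {A, D}, {A, E}, {B, C}, {B, D}, {B, E}, {C, D}, {C, E}, {D, E}, {A, B, C}, {A, B, D}, {A, B, E}, {A, C, D}, {A, C, E}, {A, D, E}, {B, C, D}, {B, C, E}, {B, D, E}, {C, D, E}, {A, B, C, D}, {A, B, C, E}, {A, B, D, E}, {A, C, D, E}, {B, C, D, E}, X }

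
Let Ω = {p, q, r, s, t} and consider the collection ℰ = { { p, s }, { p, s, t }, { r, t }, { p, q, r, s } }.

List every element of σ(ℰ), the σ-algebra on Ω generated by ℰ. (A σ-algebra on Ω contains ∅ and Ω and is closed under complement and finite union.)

Initial family (6 sets): { ∅, { p, s }, { r, t }, { p, s, t }, { p, q, r, s }, Ω }.
Iteration 1: 5 new —
  { t }  = complement { p, q, r, s }
  { q, r }  = complement { p, s, t }
  { p, q, s }  = complement { r, t }
  { q, r, t }  = complement { p, s }
  { p, r, s, t }  = { p, s, t } ∪ { r, t }
  — 11 sets.
Iteration 2: 2 new —
  { q }  = complement { p, r, s, t }
  { p, q, s, t }  = { p, s, t } ∪ { p, q, s }
  — 13 sets.
Iteration 3. New:
  { r }  = complement { p, q, s, t }
  { q, t }  = { q } ∪ { t }
  — 15 sets.
Iteration 4: +1 →
  { p, r, s }  = complement { q, t }
  — 16 sets.
Iteration 5: closed — nothing new.

|σ(ℰ)| = 16.  σ(ℰ) = { ∅, { q }, { r }, { t }, { p, s }, { q, r }, { q, t }, { r, t }, { p, q, s }, { p, r, s }, { p, s, t }, { q, r, t }, { p, q, r, s }, { p, q, s, t }, { p, r, s, t }, Ω }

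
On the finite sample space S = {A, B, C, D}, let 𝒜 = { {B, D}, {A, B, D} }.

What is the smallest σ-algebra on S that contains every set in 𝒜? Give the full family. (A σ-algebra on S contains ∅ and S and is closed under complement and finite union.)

Answer: σ(𝒜) = { {}, {A}, {C}, {A, C}, {B, D}, {A, B, D}, {B, C, D}, S }

Trace:
Begin from { {}, {B, D}, {A, B, D}, S } (that is, 𝒜 plus ∅ and S).
Round 1: 2 new —
  {C}  = {A, B, D}ᶜ
  {A, C}  = {B, D}ᶜ
Round 2 adds 1:
  {B, C, D}  = {C} ∪ {B, D}
Round 3. New:
  {A}  = {B, C, D}ᶜ
After Round 4 the family is unchanged; done.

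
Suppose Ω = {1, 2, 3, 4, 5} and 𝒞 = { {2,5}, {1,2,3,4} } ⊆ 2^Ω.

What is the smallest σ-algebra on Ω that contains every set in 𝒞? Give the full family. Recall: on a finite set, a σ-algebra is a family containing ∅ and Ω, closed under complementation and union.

Initial family (4 sets): { {}, {2,5}, {1,2,3,4}, Ω }.
Pass 1: 2 new —
  {5}  = {1,2,3,4}ᶜ
  {1,3,4}  = {2,5}ᶜ
  [6 total]
Pass 2: 1 new —
  {1,3,4,5}  = {1,3,4} ∪ {5}
  [7 total]
Pass 3 (1 new):
  {2}  = {1,3,4,5}ᶜ
  [8 total]
Pass 4 adds nothing — fixpoint reached.

|σ(𝒞)| = 8.  σ(𝒞) = { {}, {2}, {5}, {2,5}, {1,3,4}, {1,2,3,4}, {1,3,4,5}, Ω }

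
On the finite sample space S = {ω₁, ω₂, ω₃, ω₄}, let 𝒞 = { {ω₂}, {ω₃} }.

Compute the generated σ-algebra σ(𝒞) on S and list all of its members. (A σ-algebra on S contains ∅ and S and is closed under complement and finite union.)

|σ(𝒞)| = 8.  σ(𝒞) = { {}, {ω₂}, {ω₃}, {ω₁,ω₄}, {ω₂,ω₃}, {ω₁,ω₂,ω₄}, {ω₁,ω₃,ω₄}, S }

Working:
Begin from { {}, {ω₂}, {ω₃}, S } (that is, 𝒞 plus ∅ and S).
Iteration 1: +3 →
  {ω₂,ω₃}  = {ω₃} ∪ {ω₂}
  {ω₁,ω₂,ω₄}  = ᶜ of {ω₃}
  {ω₁,ω₃,ω₄}  = ᶜ of {ω₂}
  (now 7)
Iteration 2: 1 new —
  {ω₁,ω₄}  = ᶜ of {ω₂,ω₃}
  (now 8)
Iteration 3: no new sets; the family is a σ-algebra.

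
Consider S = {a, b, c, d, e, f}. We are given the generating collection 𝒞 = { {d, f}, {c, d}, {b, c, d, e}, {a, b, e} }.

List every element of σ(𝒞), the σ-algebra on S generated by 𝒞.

Take S₀ = 𝒞 ∪ {∅, S} = { ∅, {c, d}, {d, f}, {a, b, e}, {b, c, d, e}, S }.
Round 1. New:
  {a, f}  = {b, c, d, e}ᶜ
  {c, d, f}  = {a, b, e}ᶜ
  {a, b, c, e}  = {d, f}ᶜ
  {a, b, e, f}  = {c, d}ᶜ
  {a, b, c, d, e}  = {a, b, e} ∪ {c, d}
  {a, b, d, e, f}  = {a, b, e} ∪ {d, f}
  {b, c, d, e, f}  = {b, c, d, e} ∪ {d, f}
Round 2: +6 →
  {a}  = {b, c, d, e, f}ᶜ
  {c}  = {a, b, d, e, f}ᶜ
  {f}  = {a, b, c, d, e}ᶜ
  {a, d, f}  = {a, f} ∪ {d, f}
  {a, c, d, f}  = {c, d} ∪ {a, f}
  {a, b, c, e, f}  = {a, f} ∪ {a, b, c, e}
Round 3: +7 →
  {d}  = {a, b, c, e, f}ᶜ
  {a, c}  = {c} ∪ {a}
  {b, e}  = {a, c, d, f}ᶜ
  {c, f}  = {f} ∪ {c}
  {a, c, d}  = {c, d} ∪ {a}
  {a, c, f}  = {a, f} ∪ {c}
  {b, c, e}  = {a, d, f}ᶜ
Round 4: +6 →
  {a, d}  = {a} ∪ {d}
  {b, d, e}  = {a, c, f}ᶜ
  {b, e, f}  = {a, c, d}ᶜ
  {a, b, d, e}  = {c, f}ᶜ
  {b, c, e, f}  = {b, e} ∪ {c, f}
  {b, d, e, f}  = {a, c}ᶜ
Round 5: stable.

|σ(𝒞)| = 32.  σ(𝒞) = { ∅, {a}, {c}, {d}, {f}, {a, c}, {a, d}, {a, f}, {b, e}, {c, d}, {c, f}, {d, f}, {a, b, e}, {a, c, d}, {a, c, f}, {a, d, f}, {b, c, e}, {b, d, e}, {b, e, f}, {c, d, f}, {a, b, c, e}, {a, b, d, e}, {a, b, e, f}, {a, c, d, f}, {b, c, d, e}, {b, c, e, f}, {b, d, e, f}, {a, b, c, d, e}, {a, b, c, e, f}, {a, b, d, e, f}, {b, c, d, e, f}, S }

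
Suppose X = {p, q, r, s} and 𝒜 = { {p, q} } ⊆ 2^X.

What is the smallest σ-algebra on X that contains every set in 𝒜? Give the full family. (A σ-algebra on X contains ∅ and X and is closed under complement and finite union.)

Begin from { {}, {p, q}, X } (that is, 𝒜 plus ∅ and X).
Step 1 (1 new):
  {r, s}  = {p, q}ᶜ
  |family| = 4
Step 2: stable.

Therefore σ(𝒜) = { {}, {p, q}, {r, s}, X } (|σ(𝒜)| = 4).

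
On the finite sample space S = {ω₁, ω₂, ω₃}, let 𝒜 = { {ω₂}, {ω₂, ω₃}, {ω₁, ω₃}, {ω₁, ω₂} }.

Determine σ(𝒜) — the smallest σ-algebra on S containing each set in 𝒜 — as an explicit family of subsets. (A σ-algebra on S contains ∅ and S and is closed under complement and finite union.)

σ(𝒜) (8 sets): { {}, {ω₁}, {ω₂}, {ω₃}, {ω₁, ω₂}, {ω₁, ω₃}, {ω₂, ω₃}, S }

Working:
Seed the family with 𝒜 together with ∅ and S: { {}, {ω₂}, {ω₁, ω₂}, {ω₁, ω₃}, {ω₂, ω₃}, S }.
Step 1. New:
  {ω₁}  = S∖{ω₂, ω₃}
  {ω₃}  = S∖{ω₁, ω₂}
  |family| = 8
Step 2: stable.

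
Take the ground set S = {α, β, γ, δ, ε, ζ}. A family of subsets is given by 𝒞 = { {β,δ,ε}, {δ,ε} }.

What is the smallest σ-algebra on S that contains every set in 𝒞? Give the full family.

|σ(𝒞)| = 8.  σ(𝒞) = { {}, {β}, {δ,ε}, {α,γ,ζ}, {β,δ,ε}, {α,β,γ,ζ}, {α,γ,δ,ε,ζ}, S }

Trace:
Start: 𝒞 ∪ {∅, S} = { {}, {δ,ε}, {β,δ,ε}, S }.
Step 1. New:
  {α,γ,ζ}  = S∖{β,δ,ε}
  {α,β,γ,ζ}  = S∖{δ,ε}
  [6 total]
Step 2 (1 new):
  {α,γ,δ,ε,ζ}  = {δ,ε} ∪ {α,γ,ζ}
  [7 total]
Step 3. New:
  {β}  = S∖{α,γ,δ,ε,ζ}
  [8 total]
Step 4 adds nothing — fixpoint reached.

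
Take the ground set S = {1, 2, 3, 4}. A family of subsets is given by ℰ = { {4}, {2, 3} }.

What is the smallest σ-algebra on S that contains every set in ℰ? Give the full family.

Answer: σ(ℰ) = { {}, {1}, {4}, {1, 4}, {2, 3}, {1, 2, 3}, {2, 3, 4}, S }

Working:
Take S₀ = ℰ ∪ {∅, S} = { {}, {4}, {2, 3}, S }.
Round 1. New:
  {1, 4}  = ᶜ of {2, 3}
  {1, 2, 3}  = ᶜ of {4}
  {2, 3, 4}  = {4} ∪ {2, 3}
Round 2: +1 →
  {1}  = ᶜ of {2, 3, 4}
Round 3 adds nothing — fixpoint reached.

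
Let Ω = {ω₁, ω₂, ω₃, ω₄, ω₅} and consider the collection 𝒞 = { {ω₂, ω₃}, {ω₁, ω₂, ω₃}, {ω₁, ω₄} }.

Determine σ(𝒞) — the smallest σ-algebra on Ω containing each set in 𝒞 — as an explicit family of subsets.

Initial family (5 sets): { {}, {ω₁, ω₄}, {ω₂, ω₃}, {ω₁, ω₂, ω₃}, Ω }.
Iteration 1: +4 →
  {ω₄, ω₅}  = {ω₁, ω₂, ω₃}ᶜ
  {ω₁, ω₄, ω₅}  = {ω₂, ω₃}ᶜ
  {ω₂, ω₃, ω₅}  = {ω₁, ω₄}ᶜ
  {ω₁, ω₂, ω₃, ω₄}  = {ω₁, ω₂, ω₃} ∪ {ω₁, ω₄}
  [9 total]
Iteration 2. New:
  {ω₅}  = {ω₁, ω₂, ω₃, ω₄}ᶜ
  {ω₁, ω₂, ω₃, ω₅}  = {ω₁, ω₂, ω₃} ∪ {ω₂, ω₃, ω₅}
  {ω₂, ω₃, ω₄, ω₅}  = {ω₄, ω₅} ∪ {ω₂, ω₃, ω₅}
  [12 total]
Iteration 3: +2 →
  {ω₁}  = {ω₂, ω₃, ω₄, ω₅}ᶜ
  {ω₄}  = {ω₁, ω₂, ω₃, ω₅}ᶜ
  [14 total]
Iteration 4 (2 new):
  {ω₁, ω₅}  = {ω₅} ∪ {ω₁}
  {ω₂, ω₃, ω₄}  = {ω₂, ω₃} ∪ {ω₄}
  [16 total]
Iteration 5: already closed under ᶜ and ∪.

Hence σ(𝒞) has 16 members: { {}, {ω₁}, {ω₄}, {ω₅}, {ω₁, ω₄}, {ω₁, ω₅}, {ω₂, ω₃}, {ω₄, ω₅}, {ω₁, ω₂, ω₃}, {ω₁, ω₄, ω₅}, {ω₂, ω₃, ω₄}, {ω₂, ω₃, ω₅}, {ω₁, ω₂, ω₃, ω₄}, {ω₁, ω₂, ω₃, ω₅}, {ω₂, ω₃, ω₄, ω₅}, Ω }.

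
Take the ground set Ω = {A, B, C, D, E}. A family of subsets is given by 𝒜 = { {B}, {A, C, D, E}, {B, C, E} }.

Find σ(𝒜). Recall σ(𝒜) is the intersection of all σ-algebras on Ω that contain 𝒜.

|σ(𝒜)| = 8.  σ(𝒜) = { ∅, {B}, {A, D}, {C, E}, {A, B, D}, {B, C, E}, {A, C, D, E}, Ω }

Check:
Start: 𝒜 ∪ {∅, Ω} = { ∅, {B}, {B, C, E}, {A, C, D, E}, Ω }.
Round 1 adds 1:
  {A, D}  = Ω∖{B, C, E}
  — 6 sets.
Round 2: 1 new —
  {A, B, D}  = {B} ∪ {A, D}
  — 7 sets.
Round 3 (1 new):
  {C, E}  = Ω∖{A, B, D}
  — 8 sets.
Round 4: closed — nothing new.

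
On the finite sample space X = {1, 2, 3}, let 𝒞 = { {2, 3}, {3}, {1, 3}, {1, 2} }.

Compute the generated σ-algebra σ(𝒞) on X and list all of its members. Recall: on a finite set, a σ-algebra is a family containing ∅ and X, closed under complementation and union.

σ(𝒞) = { ∅, {1}, {2}, {3}, {1, 2}, {1, 3}, {2, 3}, X }

Working:
Seed the family with 𝒞 together with ∅ and X: { ∅, {3}, {1, 2}, {1, 3}, {2, 3}, X }.
Step 1. New:
  {1}  = {2, 3}ᶜ
  {2}  = {1, 3}ᶜ
  — 8 sets.
After Step 2 the family is unchanged; done.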